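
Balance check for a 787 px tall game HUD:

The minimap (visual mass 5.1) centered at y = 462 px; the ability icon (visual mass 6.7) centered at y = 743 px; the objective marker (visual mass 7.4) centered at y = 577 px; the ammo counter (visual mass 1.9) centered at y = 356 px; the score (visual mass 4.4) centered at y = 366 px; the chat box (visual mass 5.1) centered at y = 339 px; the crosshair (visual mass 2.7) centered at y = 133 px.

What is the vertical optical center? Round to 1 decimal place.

Σw = 5.1 + 6.7 + 7.4 + 1.9 + 4.4 + 5.1 + 2.7 = 33.3.
y: moment 15978.9 / weight 33.3 ≈ 479.85

y ≈ 479.8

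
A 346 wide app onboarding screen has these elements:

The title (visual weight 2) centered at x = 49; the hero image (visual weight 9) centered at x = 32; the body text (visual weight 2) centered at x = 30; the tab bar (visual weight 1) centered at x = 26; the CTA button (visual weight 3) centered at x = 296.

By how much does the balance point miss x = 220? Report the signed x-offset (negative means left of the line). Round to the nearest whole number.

Weights sum to 2 + 9 + 2 + 1 + 3 = 17.
x-moment: 2·49 + 9·32 + 2·30 + 1·26 + 3·296 = 1360; centroid 1360/17 ≈ 80.00.
Difference: 80.00 − 220 ≈ -140.00.

≈ -140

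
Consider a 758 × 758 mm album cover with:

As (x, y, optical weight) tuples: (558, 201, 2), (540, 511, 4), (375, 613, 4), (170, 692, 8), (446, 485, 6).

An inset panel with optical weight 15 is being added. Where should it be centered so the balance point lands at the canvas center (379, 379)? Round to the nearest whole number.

(398, 96)

After adding the inset panel, total weight = 2 + 4 + 4 + 8 + 6 + 15 = 39.
x: need Σw·x = 39·379 = 14781. Existing = 2·558 + 4·540 + 4·375 + 8·170 + 6·446 = 8812. Remainder 5969 / 15 ≈ 397.93.
y: need Σw·y = 39·379 = 14781. Existing = 2·201 + 4·511 + 4·613 + 8·692 + 6·485 = 13344. Remainder 1437 / 15 ≈ 95.80.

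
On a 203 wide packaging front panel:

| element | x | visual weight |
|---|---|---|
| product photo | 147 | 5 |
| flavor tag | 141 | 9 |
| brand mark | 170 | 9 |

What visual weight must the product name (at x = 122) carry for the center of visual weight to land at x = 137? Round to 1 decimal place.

Fixed elements: Σw = 5 + 9 + 9 = 23, Σw·x = 5·147 + 9·141 + 9·170 = 3534.
Set Σw·x/Σw = 137: (3534 + 122w) = 137·(23 + w).
Solving: w = (137·23 − 3534) / (122 − 137) = -383 / -15 ≈ 25.53.

w ≈ 25.5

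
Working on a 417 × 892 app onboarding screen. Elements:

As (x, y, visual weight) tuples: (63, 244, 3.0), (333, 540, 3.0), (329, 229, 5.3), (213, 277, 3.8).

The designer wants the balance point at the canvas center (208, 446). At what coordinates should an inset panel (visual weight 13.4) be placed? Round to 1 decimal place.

(163.2, 603.9)

After adding the inset panel, total weight = 3.0 + 3.0 + 5.3 + 3.8 + 13.4 = 28.5.
Along x: (3741.1 + 13.4·x) / 28.5 = 208 (existing moment 3.0·63 + 3.0·333 + 5.3·329 + 3.8·213 = 3741.1) ⇒ x = (5928.0 − 3741.1) / 13.4 ≈ 163.20.
Along y: (4618.3 + 13.4·y) / 28.5 = 446 (existing moment 3.0·244 + 3.0·540 + 5.3·229 + 3.8·277 = 4618.3) ⇒ y = (12711.0 − 4618.3) / 13.4 ≈ 603.93.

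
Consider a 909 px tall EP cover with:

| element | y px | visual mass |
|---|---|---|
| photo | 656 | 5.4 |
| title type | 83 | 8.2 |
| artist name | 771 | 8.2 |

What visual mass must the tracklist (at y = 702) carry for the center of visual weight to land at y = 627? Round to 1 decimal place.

w ≈ 41.6

Existing Σw = 21.8 (5.4 + 8.2 + 8.2); existing moment 5.4·656 + 8.2·83 + 8.2·771 = 10545.2.
Set Σw·y/Σw = 627: (10545.2 + 702w) = 627·(21.8 + w).
So w = (627·21.8 − 10545.2)/(702 − 627) = 3123.4/75 ≈ 41.65.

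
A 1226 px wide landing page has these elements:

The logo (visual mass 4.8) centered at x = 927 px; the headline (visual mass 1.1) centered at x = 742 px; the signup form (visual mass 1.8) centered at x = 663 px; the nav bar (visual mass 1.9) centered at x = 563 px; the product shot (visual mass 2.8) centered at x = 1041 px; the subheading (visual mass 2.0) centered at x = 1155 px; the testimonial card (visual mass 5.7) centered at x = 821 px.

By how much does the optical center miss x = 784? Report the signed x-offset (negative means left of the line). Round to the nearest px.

≈ 83 px

Σw = 4.8 + 1.1 + 1.8 + 1.9 + 2.8 + 2.0 + 5.7 = 20.1.
Σw·x = 17433.4; x̄ = 17433.4/20.1 ≈ 867.33.
Against x = 784, that's 867.33 − 784 = 83.33.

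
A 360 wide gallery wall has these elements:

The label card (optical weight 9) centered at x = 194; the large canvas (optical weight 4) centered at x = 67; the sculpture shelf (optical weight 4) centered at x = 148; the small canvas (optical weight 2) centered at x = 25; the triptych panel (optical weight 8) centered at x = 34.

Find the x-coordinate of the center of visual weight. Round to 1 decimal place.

Total weight = 9 + 4 + 4 + 2 + 8 = 27.
x: (9·194 + 4·67 + 4·148 + 2·25 + 8·34) / 27 = 2928 / 27 ≈ 108.44

x ≈ 108.4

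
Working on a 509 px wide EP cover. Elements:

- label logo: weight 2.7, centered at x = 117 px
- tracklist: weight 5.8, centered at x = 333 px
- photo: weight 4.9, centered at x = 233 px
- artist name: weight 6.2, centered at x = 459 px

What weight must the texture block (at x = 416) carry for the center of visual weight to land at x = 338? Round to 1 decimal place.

Known weights sum to 2.7 + 5.8 + 4.9 + 6.2 = 19.6; their moment is 2.7·117 + 5.8·333 + 4.9·233 + 6.2·459 = 6234.8.
For the centroid to hit 338: (6234.8 + w·416) / (19.6 + w) = 338.
So w = (338·19.6 − 6234.8)/(416 − 338) = 390.0/78 ≈ 5.00.

w ≈ 5.0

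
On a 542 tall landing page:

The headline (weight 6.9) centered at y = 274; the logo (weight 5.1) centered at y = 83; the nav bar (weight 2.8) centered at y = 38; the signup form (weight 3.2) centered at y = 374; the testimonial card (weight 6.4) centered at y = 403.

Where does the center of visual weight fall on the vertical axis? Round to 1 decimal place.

Σw = 6.9 + 5.1 + 2.8 + 3.2 + 6.4 = 24.4.
y-moment: 6.9·274 + 5.1·83 + 2.8·38 + 3.2·374 + 6.4·403 = 6196.3; centroid 6196.3/24.4 ≈ 253.95.

y ≈ 253.9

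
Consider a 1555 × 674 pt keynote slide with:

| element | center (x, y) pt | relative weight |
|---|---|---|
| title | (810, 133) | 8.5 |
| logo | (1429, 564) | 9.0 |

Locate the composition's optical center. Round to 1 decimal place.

Σw = 8.5 + 9.0 = 17.5.
x-moment: 8.5·810 + 9.0·1429 = 19746.0; centroid 19746.0/17.5 ≈ 1128.34.
y-moment: 8.5·133 + 9.0·564 = 6206.5; centroid 6206.5/17.5 ≈ 354.66.

(1128.3, 354.7)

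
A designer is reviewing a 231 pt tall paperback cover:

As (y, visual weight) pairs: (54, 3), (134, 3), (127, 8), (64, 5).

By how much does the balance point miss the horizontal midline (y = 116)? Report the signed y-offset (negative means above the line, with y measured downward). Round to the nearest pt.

Σw = 3 + 3 + 8 + 5 = 19.
Σw·y = 3·54 + 3·134 + 8·127 + 5·64 = 1900, so ȳ = 1900/19 ≈ 100.00.
Against y = 116, that's 100.00 − 116 = -16.00.

≈ -16 pt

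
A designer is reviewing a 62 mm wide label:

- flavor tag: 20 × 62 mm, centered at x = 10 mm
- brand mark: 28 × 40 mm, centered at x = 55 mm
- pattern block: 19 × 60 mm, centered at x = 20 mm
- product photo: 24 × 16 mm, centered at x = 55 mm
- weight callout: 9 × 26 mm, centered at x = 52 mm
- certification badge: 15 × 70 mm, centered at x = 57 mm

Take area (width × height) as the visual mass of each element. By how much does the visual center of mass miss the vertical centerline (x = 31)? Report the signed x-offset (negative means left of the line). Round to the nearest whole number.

Areas: flavor tag 20·62 = 1240, brand mark 28·40 = 1120, pattern block 19·60 = 1140, product photo 24·16 = 384, weight callout 9·26 = 234, certification badge 15·70 = 1050. Total weight = 5168.
Σw·x = 189938; x̄ = 189938/5168 ≈ 36.75.
Difference: 36.75 − 31 ≈ 5.75.

≈ 6 mm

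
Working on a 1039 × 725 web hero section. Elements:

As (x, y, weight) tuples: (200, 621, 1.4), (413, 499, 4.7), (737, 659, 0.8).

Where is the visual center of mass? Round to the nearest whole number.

Weights sum to 1.4 + 4.7 + 0.8 = 6.9.
x-moment: 1.4·200 + 4.7·413 + 0.8·737 = 2810.7; centroid 2810.7/6.9 ≈ 407.35.
y-moment: 1.4·621 + 4.7·499 + 0.8·659 = 3741.9; centroid 3741.9/6.9 ≈ 542.30.

(407, 542)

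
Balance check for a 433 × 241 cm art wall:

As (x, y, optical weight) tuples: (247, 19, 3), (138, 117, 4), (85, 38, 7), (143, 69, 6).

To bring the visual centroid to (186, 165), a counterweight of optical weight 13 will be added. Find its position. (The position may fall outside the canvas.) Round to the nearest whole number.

(261, 326)

After adding the counterweight, total weight = 3 + 4 + 7 + 6 + 13 = 33.
x: need Σw·x = 33·186 = 6138. Existing = 3·247 + 4·138 + 7·85 + 6·143 = 2746. Remainder 3392 / 13 ≈ 260.92.
y: need Σw·y = 33·165 = 5445. Existing = 3·19 + 4·117 + 7·38 + 6·69 = 1205. Remainder 4240 / 13 ≈ 326.15.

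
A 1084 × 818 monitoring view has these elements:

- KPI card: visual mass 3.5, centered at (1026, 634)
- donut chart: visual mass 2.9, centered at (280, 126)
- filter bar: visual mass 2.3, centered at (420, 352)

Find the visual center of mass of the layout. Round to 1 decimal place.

Weights sum to 3.5 + 2.9 + 2.3 = 8.7.
x-moment: 3.5·1026 + 2.9·280 + 2.3·420 = 5369.0; centroid 5369.0/8.7 ≈ 617.13.
y-moment: 3.5·634 + 2.9·126 + 2.3·352 = 3394.0; centroid 3394.0/8.7 ≈ 390.11.

(617.1, 390.1)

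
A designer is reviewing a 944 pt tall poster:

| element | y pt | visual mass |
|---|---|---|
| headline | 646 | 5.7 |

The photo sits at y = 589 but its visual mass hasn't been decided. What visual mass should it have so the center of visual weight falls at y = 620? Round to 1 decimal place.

Known: weight 5.7 with moment 5.7·646 = 3682.2.
For the centroid to hit 620: (3682.2 + w·589) / (5.7 + w) = 620.
Rearranging, w·(589 − 620) = 620·5.7 − 3682.2 = -148.2, so w ≈ -148.2/-31 = 4.78.

w ≈ 4.8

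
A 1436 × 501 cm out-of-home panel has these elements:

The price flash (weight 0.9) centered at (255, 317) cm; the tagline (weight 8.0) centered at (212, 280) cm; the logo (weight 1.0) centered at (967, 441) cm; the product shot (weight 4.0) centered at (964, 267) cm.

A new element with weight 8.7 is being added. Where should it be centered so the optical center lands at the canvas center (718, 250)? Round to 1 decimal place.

With the new element, Σw becomes 0.9 + 8.0 + 1.0 + 4.0 + 8.7 = 22.6.
x: target moment 22.6×718 = 16226.8; current 0.9·255 + 8.0·212 + 1.0·967 + 4.0·964 = 6748.5; the new element supplies 9478.3, so x = 9478.3/8.7 ≈ 1089.46.
y: target moment 22.6×250 = 5650.0; current 0.9·317 + 8.0·280 + 1.0·441 + 4.0·267 = 4034.3; the new element supplies 1615.7, so y = 1615.7/8.7 ≈ 185.71.

(1089.5, 185.7)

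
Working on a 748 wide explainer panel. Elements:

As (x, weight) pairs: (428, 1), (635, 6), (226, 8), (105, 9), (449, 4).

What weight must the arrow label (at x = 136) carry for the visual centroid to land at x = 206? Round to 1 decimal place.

Fixed elements: Σw = 1 + 6 + 8 + 9 + 4 = 28, Σw·x = 1·428 + 6·635 + 8·226 + 9·105 + 4·449 = 8787.
Balance at x = 206 requires (8787 + w·136) / (28 + w) = 206.
Solving: w = (206·28 − 8787) / (136 − 206) = -3019 / -70 ≈ 43.13.

w ≈ 43.1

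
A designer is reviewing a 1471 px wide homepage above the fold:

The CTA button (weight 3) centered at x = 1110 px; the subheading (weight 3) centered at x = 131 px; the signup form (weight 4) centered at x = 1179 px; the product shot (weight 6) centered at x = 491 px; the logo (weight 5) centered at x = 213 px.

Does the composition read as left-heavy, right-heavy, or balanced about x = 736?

Σw = 3 + 3 + 4 + 6 + 5 = 21.
x: (3·1110 + 3·131 + 4·1179 + 6·491 + 5·213) / 21 = 12450 / 21 ≈ 592.86
592.9 vs midline 736 → left-heavy.

left-heavy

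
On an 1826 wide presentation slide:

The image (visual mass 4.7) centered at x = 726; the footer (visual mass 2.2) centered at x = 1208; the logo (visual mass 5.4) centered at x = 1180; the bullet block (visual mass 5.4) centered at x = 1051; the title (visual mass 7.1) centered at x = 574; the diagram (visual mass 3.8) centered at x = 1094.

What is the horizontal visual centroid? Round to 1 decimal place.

Σw = 4.7 + 2.2 + 5.4 + 5.4 + 7.1 + 3.8 = 28.6.
x: moment 26349.8 / weight 28.6 ≈ 921.32

x ≈ 921.3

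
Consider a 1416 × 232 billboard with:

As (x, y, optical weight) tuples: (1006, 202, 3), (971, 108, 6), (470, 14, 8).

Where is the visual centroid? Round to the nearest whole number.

(741, 80)

Σw = 3 + 6 + 8 = 17.
Σw·x = 3·1006 + 6·971 + 8·470 = 12604, so x̄ = 12604/17 ≈ 741.41.
Σw·y = 3·202 + 6·108 + 8·14 = 1366, so ȳ = 1366/17 ≈ 80.35.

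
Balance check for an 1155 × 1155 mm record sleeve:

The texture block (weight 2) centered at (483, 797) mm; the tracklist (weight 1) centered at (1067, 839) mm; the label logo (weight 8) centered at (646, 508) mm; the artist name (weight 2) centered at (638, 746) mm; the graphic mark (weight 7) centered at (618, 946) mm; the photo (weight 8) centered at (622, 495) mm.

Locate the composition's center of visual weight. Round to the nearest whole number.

Σw = 2 + 1 + 8 + 2 + 7 + 8 = 28.
Σw·x = 17779; x̄ = 17779/28 ≈ 634.96.
Σw·y = 18571; ȳ = 18571/28 ≈ 663.25.

(635, 663)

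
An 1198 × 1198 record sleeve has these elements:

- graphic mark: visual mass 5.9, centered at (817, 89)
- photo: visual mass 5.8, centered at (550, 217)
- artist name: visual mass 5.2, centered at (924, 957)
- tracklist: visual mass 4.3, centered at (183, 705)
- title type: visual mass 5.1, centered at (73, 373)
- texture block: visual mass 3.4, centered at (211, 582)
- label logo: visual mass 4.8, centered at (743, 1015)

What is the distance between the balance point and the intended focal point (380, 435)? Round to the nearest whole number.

≈ 181

Total weight = 5.9 + 5.8 + 5.2 + 4.3 + 5.1 + 3.4 + 4.8 = 34.5.
x-moment: 5.9·817 + 5.8·550 + 5.2·924 + 4.3·183 + 5.1·73 + 3.4·211 + 4.8·743 = 18258.1; centroid 18258.1/34.5 ≈ 529.22.
y-moment: 5.9·89 + 5.8·217 + 5.2·957 + 4.3·705 + 5.1·373 + 3.4·582 + 4.8·1015 = 18544.7; centroid 18544.7/34.5 ≈ 537.53.
From (380, 435): dx = 149.22, dy = 102.53, so the distance is √(dx²+dy²) ≈ 181.05.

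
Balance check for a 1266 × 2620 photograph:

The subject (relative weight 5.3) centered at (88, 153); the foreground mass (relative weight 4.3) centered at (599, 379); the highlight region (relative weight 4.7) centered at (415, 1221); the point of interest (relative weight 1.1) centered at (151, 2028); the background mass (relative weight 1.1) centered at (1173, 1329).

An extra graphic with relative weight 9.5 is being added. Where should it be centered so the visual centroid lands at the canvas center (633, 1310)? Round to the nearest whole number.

With the extra graphic, Σw becomes 5.3 + 4.3 + 4.7 + 1.1 + 1.1 + 9.5 = 26.0.
Along x: (6449.0 + 9.5·x) / 26.0 = 633 (existing moment 5.3·88 + 4.3·599 + 4.7·415 + 1.1·151 + 1.1·1173 = 6449.0) ⇒ x = (16458.0 − 6449.0) / 9.5 ≈ 1053.58.
Along y: (11872.0 + 9.5·y) / 26.0 = 1310 (existing moment 5.3·153 + 4.3·379 + 4.7·1221 + 1.1·2028 + 1.1·1329 = 11872.0) ⇒ y = (34060.0 − 11872.0) / 9.5 ≈ 2335.58.

(1054, 2336)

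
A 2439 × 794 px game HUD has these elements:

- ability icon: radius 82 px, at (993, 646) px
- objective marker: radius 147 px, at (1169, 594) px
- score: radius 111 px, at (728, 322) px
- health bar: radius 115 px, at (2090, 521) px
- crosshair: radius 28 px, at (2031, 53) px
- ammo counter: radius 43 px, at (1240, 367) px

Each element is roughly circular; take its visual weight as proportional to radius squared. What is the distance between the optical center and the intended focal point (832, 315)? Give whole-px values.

Weights ∝ r²: ability icon 82² = 6724, objective marker 147² = 21609, score 111² = 12321, health bar 115² = 13225, crosshair 28² = 784, ammo counter 43² = 1849; Σw = 56512.
x: moment 72432855 / weight 56512 ≈ 1281.73
Σw·y = 28757172; ȳ = 28757172/56512 ≈ 508.87.
From (832, 315): dx = 449.73, dy = 193.87, so the distance is √(dx²+dy²) ≈ 489.73.

≈ 490 px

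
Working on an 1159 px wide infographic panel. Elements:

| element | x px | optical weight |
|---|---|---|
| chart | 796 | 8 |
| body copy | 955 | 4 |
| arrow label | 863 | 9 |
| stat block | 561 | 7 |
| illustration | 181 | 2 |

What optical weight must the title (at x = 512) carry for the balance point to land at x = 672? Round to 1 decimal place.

w ≈ 13.0

Existing Σw = 30 (8 + 4 + 9 + 7 + 2); existing moment 8·796 + 4·955 + 9·863 + 7·561 + 2·181 = 22244.
For the centroid to hit 672: (22244 + w·512) / (30 + w) = 672.
So w = (672·30 − 22244)/(512 − 672) = -2084/-160 ≈ 13.03.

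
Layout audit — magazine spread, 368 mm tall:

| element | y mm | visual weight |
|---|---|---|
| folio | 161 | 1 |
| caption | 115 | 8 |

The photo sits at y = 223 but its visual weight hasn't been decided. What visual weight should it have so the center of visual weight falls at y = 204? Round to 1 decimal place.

Known weights sum to 1 + 8 = 9; their moment is 1·161 + 8·115 = 1081.
For the centroid to hit 204: (1081 + w·223) / (9 + w) = 204.
Solving: w = (204·9 − 1081) / (223 − 204) = 755 / 19 ≈ 39.74.

w ≈ 39.7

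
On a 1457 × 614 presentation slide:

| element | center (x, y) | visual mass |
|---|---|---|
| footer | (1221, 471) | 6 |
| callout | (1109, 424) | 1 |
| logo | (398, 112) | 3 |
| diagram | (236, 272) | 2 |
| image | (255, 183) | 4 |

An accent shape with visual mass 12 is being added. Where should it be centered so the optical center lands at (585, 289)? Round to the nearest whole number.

(438, 269)

New total weight: (6 + 1 + 3 + 2 + 4) + 12 = 28.
x: target moment 28×585 = 16380; current 6·1221 + 1·1109 + 3·398 + 2·236 + 4·255 = 11121; the accent shape supplies 5259, so x = 5259/12 ≈ 438.25.
y: target moment 28×289 = 8092; current 6·471 + 1·424 + 3·112 + 2·272 + 4·183 = 4862; the accent shape supplies 3230, so y = 3230/12 ≈ 269.17.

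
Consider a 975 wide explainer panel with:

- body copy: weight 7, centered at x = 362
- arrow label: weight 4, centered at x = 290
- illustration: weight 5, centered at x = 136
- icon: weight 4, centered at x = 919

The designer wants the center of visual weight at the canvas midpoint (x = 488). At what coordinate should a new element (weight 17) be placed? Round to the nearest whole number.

x ≈ 589

With the new element, Σw becomes 7 + 4 + 5 + 4 + 17 = 37.
x: need Σw·x = 37·488 = 18056. Existing = 7·362 + 4·290 + 5·136 + 4·919 = 8050. Remainder 10006 / 17 ≈ 588.59.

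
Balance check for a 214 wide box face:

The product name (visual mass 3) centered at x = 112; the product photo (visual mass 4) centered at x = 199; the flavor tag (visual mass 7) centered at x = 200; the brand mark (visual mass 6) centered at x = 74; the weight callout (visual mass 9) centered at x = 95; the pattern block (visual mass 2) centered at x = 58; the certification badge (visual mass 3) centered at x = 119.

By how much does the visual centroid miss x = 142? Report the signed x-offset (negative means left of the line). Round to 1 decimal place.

Σw = 3 + 4 + 7 + 6 + 9 + 2 + 3 = 34.
Σw·x = 3·112 + 4·199 + 7·200 + 6·74 + 9·95 + 2·58 + 3·119 = 4304, so x̄ = 4304/34 ≈ 126.59.
Difference: 126.59 − 142 ≈ -15.41.

≈ -15.4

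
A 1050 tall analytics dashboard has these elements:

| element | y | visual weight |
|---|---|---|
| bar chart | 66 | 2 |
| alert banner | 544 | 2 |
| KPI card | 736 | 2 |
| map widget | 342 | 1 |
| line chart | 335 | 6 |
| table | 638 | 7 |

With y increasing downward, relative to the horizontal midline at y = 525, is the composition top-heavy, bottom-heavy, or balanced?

Total weight = 2 + 2 + 2 + 1 + 6 + 7 = 20.
y: moment 9510 / weight 20 ≈ 475.50
Since 475.5 is above (smaller y than) 525, the composition reads top-heavy.

top-heavy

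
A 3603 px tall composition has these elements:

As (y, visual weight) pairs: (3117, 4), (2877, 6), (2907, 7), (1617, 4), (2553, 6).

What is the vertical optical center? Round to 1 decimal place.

y ≈ 2661.7

Weights sum to 4 + 6 + 7 + 4 + 6 = 27.
y: (4·3117 + 6·2877 + 7·2907 + 4·1617 + 6·2553) / 27 = 71865 / 27 ≈ 2661.67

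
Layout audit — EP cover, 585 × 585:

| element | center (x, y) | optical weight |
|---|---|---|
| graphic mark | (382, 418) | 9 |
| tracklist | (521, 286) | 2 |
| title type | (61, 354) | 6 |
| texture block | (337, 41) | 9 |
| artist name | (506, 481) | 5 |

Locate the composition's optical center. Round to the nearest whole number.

Total weight = 9 + 2 + 6 + 9 + 5 = 31.
x-moment: 9·382 + 2·521 + 6·61 + 9·337 + 5·506 = 10409; centroid 10409/31 ≈ 335.77.
y-moment: 9·418 + 2·286 + 6·354 + 9·41 + 5·481 = 9232; centroid 9232/31 ≈ 297.81.

(336, 298)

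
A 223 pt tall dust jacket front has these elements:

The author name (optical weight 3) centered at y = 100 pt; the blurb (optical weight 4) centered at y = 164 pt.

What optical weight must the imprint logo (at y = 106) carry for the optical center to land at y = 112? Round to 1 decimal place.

Known weights sum to 3 + 4 = 7; their moment is 3·100 + 4·164 = 956.
Balance at y = 112 requires (956 + w·106) / (7 + w) = 112.
Solving: w = (112·7 − 956) / (106 − 112) = -172 / -6 ≈ 28.67.

w ≈ 28.7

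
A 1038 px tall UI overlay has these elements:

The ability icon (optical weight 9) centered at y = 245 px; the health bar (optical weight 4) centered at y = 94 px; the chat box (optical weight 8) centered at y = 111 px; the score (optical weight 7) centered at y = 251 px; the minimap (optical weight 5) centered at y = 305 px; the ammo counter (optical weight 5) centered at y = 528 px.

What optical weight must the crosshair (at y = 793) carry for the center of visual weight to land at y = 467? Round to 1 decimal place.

w ≈ 25.6

Fixed elements: Σw = 9 + 4 + 8 + 7 + 5 + 5 = 38, Σw·y = 9·245 + 4·94 + 8·111 + 7·251 + 5·305 + 5·528 = 9391.
For the centroid to hit 467: (9391 + w·793) / (38 + w) = 467.
So w = (467·38 − 9391)/(793 − 467) = 8355/326 ≈ 25.63.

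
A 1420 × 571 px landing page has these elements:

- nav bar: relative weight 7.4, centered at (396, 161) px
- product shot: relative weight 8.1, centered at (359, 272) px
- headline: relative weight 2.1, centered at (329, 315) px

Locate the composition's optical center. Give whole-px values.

Σw = 7.4 + 8.1 + 2.1 = 17.6.
x-moment: 7.4·396 + 8.1·359 + 2.1·329 = 6529.2; centroid 6529.2/17.6 ≈ 370.98.
y-moment: 7.4·161 + 8.1·272 + 2.1·315 = 4056.1; centroid 4056.1/17.6 ≈ 230.46.

(371, 230)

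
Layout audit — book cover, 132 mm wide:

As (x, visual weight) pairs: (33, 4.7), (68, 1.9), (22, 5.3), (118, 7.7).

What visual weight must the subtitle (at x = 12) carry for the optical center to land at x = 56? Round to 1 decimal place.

w ≈ 4.8

Existing Σw = 19.6 (4.7 + 1.9 + 5.3 + 7.7); existing moment 4.7·33 + 1.9·68 + 5.3·22 + 7.7·118 = 1309.5.
Balance at x = 56 requires (1309.5 + w·12) / (19.6 + w) = 56.
Rearranging, w·(12 − 56) = 56·19.6 − 1309.5 = -211.9, so w ≈ -211.9/-44 = 4.82.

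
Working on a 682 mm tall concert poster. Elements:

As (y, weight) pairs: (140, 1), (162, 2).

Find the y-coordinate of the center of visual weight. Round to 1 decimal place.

Weights sum to 1 + 2 = 3.
Σw·y = 1·140 + 2·162 = 464, so ȳ = 464/3 ≈ 154.67.

y ≈ 154.7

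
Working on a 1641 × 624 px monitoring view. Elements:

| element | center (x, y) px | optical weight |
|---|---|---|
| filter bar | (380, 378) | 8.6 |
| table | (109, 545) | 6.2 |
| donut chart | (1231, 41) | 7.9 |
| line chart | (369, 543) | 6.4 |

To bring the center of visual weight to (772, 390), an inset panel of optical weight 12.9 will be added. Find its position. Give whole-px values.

With the inset panel, Σw becomes 8.6 + 6.2 + 7.9 + 6.4 + 12.9 = 42.0.
Along x: (16030.3 + 12.9·x) / 42.0 = 772 (existing moment 8.6·380 + 6.2·109 + 7.9·1231 + 6.4·369 = 16030.3) ⇒ x = (32424.0 − 16030.3) / 12.9 ≈ 1270.83.
Along y: (10428.9 + 12.9·y) / 42.0 = 390 (existing moment 8.6·378 + 6.2·545 + 7.9·41 + 6.4·543 = 10428.9) ⇒ y = (16380.0 − 10428.9) / 12.9 ≈ 461.33.

(1271, 461)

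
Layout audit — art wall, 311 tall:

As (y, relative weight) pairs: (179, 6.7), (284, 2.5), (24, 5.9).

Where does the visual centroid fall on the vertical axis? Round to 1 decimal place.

Weights sum to 6.7 + 2.5 + 5.9 = 15.1.
y: (6.7·179 + 2.5·284 + 5.9·24) / 15.1 = 2050.9 / 15.1 ≈ 135.82

y ≈ 135.8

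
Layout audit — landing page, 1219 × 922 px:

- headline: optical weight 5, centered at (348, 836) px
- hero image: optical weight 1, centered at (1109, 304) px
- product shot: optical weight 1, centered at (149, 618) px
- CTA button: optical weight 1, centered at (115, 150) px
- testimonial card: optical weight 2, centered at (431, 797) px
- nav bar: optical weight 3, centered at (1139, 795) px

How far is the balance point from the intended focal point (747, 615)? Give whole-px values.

≈ 202 px

Σw = 5 + 1 + 1 + 1 + 2 + 3 = 13.
x: (5·348 + 1·1109 + 1·149 + 1·115 + 2·431 + 3·1139) / 13 = 7392 / 13 ≈ 568.62
y: (5·836 + 1·304 + 1·618 + 1·150 + 2·797 + 3·795) / 13 = 9231 / 13 ≈ 710.08
Offset from (747, 615): Δx ≈ -178.38, Δy ≈ 95.08; distance = √(Δx² + Δy²) ≈ 202.14.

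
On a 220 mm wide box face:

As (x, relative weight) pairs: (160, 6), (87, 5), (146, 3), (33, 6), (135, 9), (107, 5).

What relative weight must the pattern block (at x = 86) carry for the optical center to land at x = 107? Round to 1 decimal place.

w ≈ 6.8

Fixed elements: Σw = 6 + 5 + 3 + 6 + 9 + 5 = 34, Σw·x = 6·160 + 5·87 + 3·146 + 6·33 + 9·135 + 5·107 = 3781.
Set Σw·x/Σw = 107: (3781 + 86w) = 107·(34 + w).
So w = (107·34 − 3781)/(86 − 107) = -143/-21 ≈ 6.81.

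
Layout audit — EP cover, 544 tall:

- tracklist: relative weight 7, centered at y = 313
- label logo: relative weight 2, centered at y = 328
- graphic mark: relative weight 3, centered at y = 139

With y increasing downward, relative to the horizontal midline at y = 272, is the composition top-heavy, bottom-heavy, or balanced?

balanced

Weights sum to 7 + 2 + 3 = 12.
y: (7·313 + 2·328 + 3·139) / 12 = 3264 / 12 ≈ 272.00
The centroid 272.00 matches the midline at 272, so the layout is balanced.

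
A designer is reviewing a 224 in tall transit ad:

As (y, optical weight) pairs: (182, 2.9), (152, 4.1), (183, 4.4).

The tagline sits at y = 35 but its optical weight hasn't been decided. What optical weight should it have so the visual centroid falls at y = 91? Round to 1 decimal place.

w ≈ 16.4

Existing Σw = 11.4 (2.9 + 4.1 + 4.4); existing moment 2.9·182 + 4.1·152 + 4.4·183 = 1956.2.
Set Σw·y/Σw = 91: (1956.2 + 35w) = 91·(11.4 + w).
So w = (91·11.4 − 1956.2)/(35 − 91) = -918.8/-56 ≈ 16.41.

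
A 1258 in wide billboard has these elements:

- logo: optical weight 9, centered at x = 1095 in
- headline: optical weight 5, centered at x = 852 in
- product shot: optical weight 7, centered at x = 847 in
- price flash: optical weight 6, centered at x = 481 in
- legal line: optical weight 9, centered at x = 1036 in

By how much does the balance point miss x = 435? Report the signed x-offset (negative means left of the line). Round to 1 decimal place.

Σw = 9 + 5 + 7 + 6 + 9 = 36.
x-moment: 9·1095 + 5·852 + 7·847 + 6·481 + 9·1036 = 32254; centroid 32254/36 ≈ 895.94.
Offset from x = 435: 895.94 − 435 ≈ 460.94.

≈ 460.9 in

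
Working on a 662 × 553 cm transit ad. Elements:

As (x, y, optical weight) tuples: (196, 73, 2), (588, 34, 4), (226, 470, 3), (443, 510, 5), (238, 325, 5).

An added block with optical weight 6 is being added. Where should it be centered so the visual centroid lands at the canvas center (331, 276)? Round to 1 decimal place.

New total weight: (2 + 4 + 3 + 5 + 5) + 6 = 25.
x: target moment 25×331 = 8275; current 2·196 + 4·588 + 3·226 + 5·443 + 5·238 = 6827; the added block supplies 1448, so x = 1448/6 ≈ 241.33.
y: target moment 25×276 = 6900; current 2·73 + 4·34 + 3·470 + 5·510 + 5·325 = 5867; the added block supplies 1033, so y = 1033/6 ≈ 172.17.

(241.3, 172.2)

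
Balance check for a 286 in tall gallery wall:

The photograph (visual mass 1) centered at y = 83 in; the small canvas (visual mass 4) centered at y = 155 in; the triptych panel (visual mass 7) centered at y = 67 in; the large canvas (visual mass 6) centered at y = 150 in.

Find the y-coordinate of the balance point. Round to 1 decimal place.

Weights sum to 1 + 4 + 7 + 6 = 18.
y-moment: 1·83 + 4·155 + 7·67 + 6·150 = 2072; centroid 2072/18 ≈ 115.11.

y ≈ 115.1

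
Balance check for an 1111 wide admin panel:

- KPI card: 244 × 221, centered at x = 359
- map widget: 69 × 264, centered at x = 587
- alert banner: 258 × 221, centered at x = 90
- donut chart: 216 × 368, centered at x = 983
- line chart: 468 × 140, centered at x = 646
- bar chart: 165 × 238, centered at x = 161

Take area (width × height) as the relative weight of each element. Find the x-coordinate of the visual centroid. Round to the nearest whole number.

Taking area as weight: KPI card 244·221 = 53924, map widget 69·264 = 18216, alert banner 258·221 = 57018, donut chart 216·368 = 79488, line chart 468·140 = 65520, bar chart 165·238 = 39270. Sum 313436.
Σw·x = 161968222; x̄ = 161968222/313436 ≈ 516.75.

x ≈ 517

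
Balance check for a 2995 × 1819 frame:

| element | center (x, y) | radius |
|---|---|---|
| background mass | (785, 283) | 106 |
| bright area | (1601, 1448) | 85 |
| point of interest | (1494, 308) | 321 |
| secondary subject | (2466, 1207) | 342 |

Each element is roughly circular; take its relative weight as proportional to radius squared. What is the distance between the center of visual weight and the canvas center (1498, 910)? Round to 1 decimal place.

≈ 460.6

r² weights: background mass 106² = 11236, bright area 85² = 7225, point of interest 321² = 103041, secondary subject 342² = 116964. Total = 238466.
Σw·x = 11236·785 + 7225·1601 + 103041·1494 + 116964·2466 = 462763963, so x̄ = 462763963/238466 ≈ 1940.59.
Σw·y = 11236·283 + 7225·1448 + 103041·308 + 116964·1207 = 186553764, so ȳ = 186553764/238466 ≈ 782.31.
From (1498, 910): dx = 442.59, dy = -127.69, so the distance is √(dx²+dy²) ≈ 460.64.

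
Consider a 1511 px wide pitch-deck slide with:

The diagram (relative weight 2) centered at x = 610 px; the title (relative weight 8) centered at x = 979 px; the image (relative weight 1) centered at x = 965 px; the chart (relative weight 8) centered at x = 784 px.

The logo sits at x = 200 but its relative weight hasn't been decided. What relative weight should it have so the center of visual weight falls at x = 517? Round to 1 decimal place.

w ≈ 20.4

Known weights sum to 2 + 8 + 1 + 8 = 19; their moment is 2·610 + 8·979 + 1·965 + 8·784 = 16289.
Balance at x = 517 requires (16289 + w·200) / (19 + w) = 517.
Rearranging, w·(200 − 517) = 517·19 − 16289 = -6466, so w ≈ -6466/-317 = 20.40.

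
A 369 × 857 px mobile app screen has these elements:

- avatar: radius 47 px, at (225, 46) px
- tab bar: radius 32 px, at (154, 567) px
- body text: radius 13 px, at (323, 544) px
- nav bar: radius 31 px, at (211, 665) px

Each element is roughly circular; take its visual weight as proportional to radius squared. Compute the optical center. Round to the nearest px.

(209, 324)

r² weights: avatar 47² = 2209, tab bar 32² = 1024, body text 13² = 169, nav bar 31² = 961. Total = 4363.
x-moment: 2209·225 + 1024·154 + 169·323 + 961·211 = 912079; centroid 912079/4363 ≈ 209.05.
y-moment: 2209·46 + 1024·567 + 169·544 + 961·665 = 1413223; centroid 1413223/4363 ≈ 323.91.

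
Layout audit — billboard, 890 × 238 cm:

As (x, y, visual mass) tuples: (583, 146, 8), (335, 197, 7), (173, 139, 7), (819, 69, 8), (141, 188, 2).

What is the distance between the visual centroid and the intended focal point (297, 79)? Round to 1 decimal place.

Total weight = 8 + 7 + 7 + 8 + 2 = 32.
x: (8·583 + 7·335 + 7·173 + 8·819 + 2·141) / 32 = 15054 / 32 ≈ 470.44
y: (8·146 + 7·197 + 7·139 + 8·69 + 2·188) / 32 = 4448 / 32 ≈ 139.00
Relative to (297, 79): Δ = (173.44, 60.00); |Δ| = √(173.44² + 60.00²) ≈ 183.52.

≈ 183.5 cm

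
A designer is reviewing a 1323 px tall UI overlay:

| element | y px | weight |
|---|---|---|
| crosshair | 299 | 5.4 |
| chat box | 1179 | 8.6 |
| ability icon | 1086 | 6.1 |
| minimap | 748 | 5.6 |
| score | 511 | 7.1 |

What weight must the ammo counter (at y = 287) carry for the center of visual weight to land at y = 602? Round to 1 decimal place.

Known weights sum to 5.4 + 8.6 + 6.1 + 5.6 + 7.1 = 32.8; their moment is 5.4·299 + 8.6·1179 + 6.1·1086 + 5.6·748 + 7.1·511 = 26195.5.
For the centroid to hit 602: (26195.5 + w·287) / (32.8 + w) = 602.
Rearranging, w·(287 − 602) = 602·32.8 − 26195.5 = -6449.9, so w ≈ -6449.9/-315 = 20.48.

w ≈ 20.5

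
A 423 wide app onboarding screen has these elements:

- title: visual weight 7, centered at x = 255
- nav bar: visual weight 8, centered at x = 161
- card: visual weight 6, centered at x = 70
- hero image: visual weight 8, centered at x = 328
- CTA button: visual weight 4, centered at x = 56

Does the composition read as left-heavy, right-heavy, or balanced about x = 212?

Weights sum to 7 + 8 + 6 + 8 + 4 = 33.
x: (7·255 + 8·161 + 6·70 + 8·328 + 4·56) / 33 = 6341 / 33 ≈ 192.15
192.2 lies left of the midline 212, so the layout is left-heavy.

left-heavy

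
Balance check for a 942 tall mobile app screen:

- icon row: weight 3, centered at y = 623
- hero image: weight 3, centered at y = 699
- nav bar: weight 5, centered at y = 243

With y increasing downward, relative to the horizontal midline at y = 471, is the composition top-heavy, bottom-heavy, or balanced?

balanced

Weights sum to 3 + 3 + 5 = 11.
y: (3·623 + 3·699 + 5·243) / 11 = 5181 / 11 ≈ 471.00
That equals the midline 471 — balanced.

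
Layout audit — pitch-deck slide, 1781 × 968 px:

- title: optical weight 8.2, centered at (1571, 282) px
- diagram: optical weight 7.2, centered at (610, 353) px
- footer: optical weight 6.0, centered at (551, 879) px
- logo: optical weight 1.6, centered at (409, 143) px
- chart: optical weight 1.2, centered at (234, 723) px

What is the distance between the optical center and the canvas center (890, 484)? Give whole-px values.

Weights sum to 8.2 + 7.2 + 6.0 + 1.6 + 1.2 = 24.2.
x: (8.2·1571 + 7.2·610 + 6.0·551 + 1.6·409 + 1.2·234) / 24.2 = 21515.4 / 24.2 ≈ 889.07
y: (8.2·282 + 7.2·353 + 6.0·879 + 1.6·143 + 1.2·723) / 24.2 = 11224.4 / 24.2 ≈ 463.82
Relative to (890, 484): Δ = (-0.93, -20.18); |Δ| = √(-0.93² + -20.18²) ≈ 20.20.

≈ 20 px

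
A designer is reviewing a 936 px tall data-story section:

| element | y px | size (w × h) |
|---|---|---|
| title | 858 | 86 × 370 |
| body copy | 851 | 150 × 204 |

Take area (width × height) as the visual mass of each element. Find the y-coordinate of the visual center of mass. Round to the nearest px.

Taking area as weight: title 86·370 = 31820, body copy 150·204 = 30600. Sum 62420.
y: (31820·858 + 30600·851) / 62420 = 53342160 / 62420 ≈ 854.57

y ≈ 855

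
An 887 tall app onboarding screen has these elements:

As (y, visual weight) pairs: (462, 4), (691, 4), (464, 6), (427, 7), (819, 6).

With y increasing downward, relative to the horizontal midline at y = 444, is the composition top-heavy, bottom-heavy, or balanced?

bottom-heavy

Weights sum to 4 + 4 + 6 + 7 + 6 = 27.
y: (4·462 + 4·691 + 6·464 + 7·427 + 6·819) / 27 = 15299 / 27 ≈ 566.63
566.6 vs midline 444 → bottom-heavy.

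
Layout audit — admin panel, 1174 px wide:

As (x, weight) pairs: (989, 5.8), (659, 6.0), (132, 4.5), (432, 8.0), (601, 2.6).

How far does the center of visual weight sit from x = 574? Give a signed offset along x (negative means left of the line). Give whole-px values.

Σw = 5.8 + 6.0 + 4.5 + 8.0 + 2.6 = 26.9.
x: (5.8·989 + 6.0·659 + 4.5·132 + 8.0·432 + 2.6·601) / 26.9 = 15302.8 / 26.9 ≈ 568.88
Offset from x = 574: 568.88 − 574 ≈ -5.12.

≈ -5 px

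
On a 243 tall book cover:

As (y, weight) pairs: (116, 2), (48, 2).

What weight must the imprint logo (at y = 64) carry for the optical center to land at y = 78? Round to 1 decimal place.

Known weights sum to 2 + 2 = 4; their moment is 2·116 + 2·48 = 328.
Set Σw·y/Σw = 78: (328 + 64w) = 78·(4 + w).
Solving: w = (78·4 − 328) / (64 − 78) = -16 / -14 ≈ 1.14.

w ≈ 1.1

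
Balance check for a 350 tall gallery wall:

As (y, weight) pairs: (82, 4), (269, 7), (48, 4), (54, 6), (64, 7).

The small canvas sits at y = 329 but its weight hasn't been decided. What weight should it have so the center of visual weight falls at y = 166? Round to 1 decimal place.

Existing Σw = 28 (4 + 7 + 4 + 6 + 7); existing moment 4·82 + 7·269 + 4·48 + 6·54 + 7·64 = 3175.
Balance at y = 166 requires (3175 + w·329) / (28 + w) = 166.
Rearranging, w·(329 − 166) = 166·28 − 3175 = 1473, so w ≈ 1473/163 = 9.04.

w ≈ 9.0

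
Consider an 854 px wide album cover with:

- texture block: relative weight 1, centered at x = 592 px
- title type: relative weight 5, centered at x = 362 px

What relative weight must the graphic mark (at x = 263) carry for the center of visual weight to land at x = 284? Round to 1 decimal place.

w ≈ 33.2

Existing Σw = 6 (1 + 5); existing moment 1·592 + 5·362 = 2402.
Balance at x = 284 requires (2402 + w·263) / (6 + w) = 284.
Solving: w = (284·6 − 2402) / (263 − 284) = -698 / -21 ≈ 33.24.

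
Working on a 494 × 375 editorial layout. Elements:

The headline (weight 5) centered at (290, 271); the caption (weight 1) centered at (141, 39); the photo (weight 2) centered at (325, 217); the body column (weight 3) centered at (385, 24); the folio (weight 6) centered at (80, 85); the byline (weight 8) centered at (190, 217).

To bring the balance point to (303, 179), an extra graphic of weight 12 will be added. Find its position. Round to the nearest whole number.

After adding the extra graphic, total weight = 5 + 1 + 2 + 3 + 6 + 8 + 12 = 37.
x: need Σw·x = 37·303 = 11211. Existing = 5·290 + 1·141 + 2·325 + 3·385 + 6·80 + 8·190 = 5396. Remainder 5815 / 12 ≈ 484.58.
y: need Σw·y = 37·179 = 6623. Existing = 5·271 + 1·39 + 2·217 + 3·24 + 6·85 + 8·217 = 4146. Remainder 2477 / 12 ≈ 206.42.

(485, 206)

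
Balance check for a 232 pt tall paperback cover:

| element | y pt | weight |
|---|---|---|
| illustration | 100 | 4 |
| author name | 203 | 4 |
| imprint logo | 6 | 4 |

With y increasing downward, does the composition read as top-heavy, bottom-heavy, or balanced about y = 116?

top-heavy

Total weight = 4 + 4 + 4 = 12.
y: (4·100 + 4·203 + 4·6) / 12 = 1236 / 12 ≈ 103.00
103.0 lies above (smaller y than) the midline 116, so the layout is top-heavy.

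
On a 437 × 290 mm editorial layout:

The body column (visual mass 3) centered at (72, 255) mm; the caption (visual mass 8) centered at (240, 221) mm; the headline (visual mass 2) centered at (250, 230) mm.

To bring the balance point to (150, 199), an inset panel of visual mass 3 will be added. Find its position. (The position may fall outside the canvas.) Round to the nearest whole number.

After adding the inset panel, total weight = 3 + 8 + 2 + 3 = 16.
Along x: (2636 + 3·x) / 16 = 150 (existing moment 3·72 + 8·240 + 2·250 = 2636) ⇒ x = (2400 − 2636) / 3 ≈ -78.67.
Along y: (2993 + 3·y) / 16 = 199 (existing moment 3·255 + 8·221 + 2·230 = 2993) ⇒ y = (3184 − 2993) / 3 ≈ 63.67.

(-79, 64)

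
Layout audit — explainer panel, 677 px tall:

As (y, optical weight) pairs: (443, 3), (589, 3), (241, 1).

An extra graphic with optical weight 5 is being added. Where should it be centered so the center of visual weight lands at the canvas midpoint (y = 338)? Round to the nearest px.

With the extra graphic, Σw becomes 3 + 3 + 1 + 5 = 12.
Along y: (3337 + 5·y) / 12 = 338 (existing moment 3·443 + 3·589 + 1·241 = 3337) ⇒ y = (4056 − 3337) / 5 ≈ 143.80.

y ≈ 144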